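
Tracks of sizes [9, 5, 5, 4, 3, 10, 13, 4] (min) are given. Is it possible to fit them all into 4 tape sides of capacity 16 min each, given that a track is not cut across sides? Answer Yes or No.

Yes

A valid assignment using 4 tape sides:
  side 1: 13 + 3 = 16
  side 2: 10 + 5 = 15
  side 3: 9 + 5 = 14
  side 4: 4 + 4 = 8
Every load is within 16 min, so 4 tape sides suffice.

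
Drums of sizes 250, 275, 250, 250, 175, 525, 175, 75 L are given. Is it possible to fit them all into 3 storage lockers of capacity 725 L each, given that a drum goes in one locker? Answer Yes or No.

A valid assignment using 3 storage lockers:
  locker 1: 525 + 175 = 700
  locker 2: 275 + 250 + 175 = 700
  locker 3: 250 + 250 + 75 = 575
Every load is within 725 L, so 3 storage lockers suffice.

Yes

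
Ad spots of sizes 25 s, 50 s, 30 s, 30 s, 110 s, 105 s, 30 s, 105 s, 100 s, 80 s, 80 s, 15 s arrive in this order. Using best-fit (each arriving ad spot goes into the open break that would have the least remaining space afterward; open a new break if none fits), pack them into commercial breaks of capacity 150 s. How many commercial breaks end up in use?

7

  25 → break 1 (new)  [load 25/150]
  50 → break 1  [load 75/150]
  30 → break 1  [load 105/150]
  30 → break 1  [load 135/150]
  110 → break 2 (new)  [load 110/150]
  105 → break 3 (new)  [load 105/150]
  30 → break 2  [load 140/150]
  105 → break 4 (new)  [load 105/150]
  100 → break 5 (new)  [load 100/150]
  80 → break 6 (new)  [load 80/150]
  80 → break 7 (new)  [load 80/150]
  15 → break 1  [load 150/150]
7 commercial breaks opened.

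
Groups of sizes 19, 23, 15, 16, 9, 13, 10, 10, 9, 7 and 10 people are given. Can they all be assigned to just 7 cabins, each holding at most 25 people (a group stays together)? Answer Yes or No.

Yes

A valid assignment using 7 cabins:
  cabin 1: 23 = 23
  cabin 2: 19 = 19
  cabin 3: 16 + 9 = 25
  cabin 4: 15 + 10 = 25
  cabin 5: 13 + 10 = 23
  cabin 6: 10 + 9 = 19
  cabin 7: 7 = 7
Every load is within 25 people, so 7 cabins suffice.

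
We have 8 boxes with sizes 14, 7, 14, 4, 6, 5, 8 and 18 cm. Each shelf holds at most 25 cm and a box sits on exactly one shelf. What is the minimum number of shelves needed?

4

Total = 18 + 14 + 14 + 8 + 7 + 6 + 5 + 4 = 76 cm.
Lower bound: ⌈76/25⌉ = 4 shelves.
A packing using 4 shelves:
  shelf 1: 18 + 7 = 25
  shelf 2: 14 + 8 = 22
  shelf 3: 14 + 6 + 5 = 25
  shelf 4: 4 = 4
This matches the lower bound, so 4 is optimal.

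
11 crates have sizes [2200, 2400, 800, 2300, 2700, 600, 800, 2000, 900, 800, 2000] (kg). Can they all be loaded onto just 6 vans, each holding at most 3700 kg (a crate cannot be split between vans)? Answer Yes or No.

Yes

A valid assignment using 6 vans:
  van 1: 2700 + 900 = 3600
  van 2: 2400 + 800 = 3200
  van 3: 2300 + 800 + 600 = 3700
  van 4: 2200 + 800 = 3000
  van 5: 2000 = 2000
  van 6: 2000 = 2000
Every load is within 3700 kg, so 6 vans suffice.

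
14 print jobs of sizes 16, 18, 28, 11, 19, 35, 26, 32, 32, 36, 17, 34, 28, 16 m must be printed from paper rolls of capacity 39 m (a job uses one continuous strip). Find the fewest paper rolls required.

Total = 36 + 35 + 34 + 32 + 32 + 28 + 28 + 26 + 19 + 18 + 17 + 16 + 16 + 11 = 348 m.
Lower bound: ⌈348/39⌉ = 9 paper rolls.
A packing using 11 paper rolls:
  roll 1: 36 = 36
  roll 2: 35 = 35
  roll 3: 34 = 34
  roll 4: 32 = 32
  roll 5: 32 = 32
  roll 6: 28 + 11 = 39
  roll 7: 28 = 28
  roll 8: 26 = 26
  roll 9: 19 + 18 = 37
  roll 10: 17 + 16 = 33
  roll 11: 16 = 16
No arrangement into 10 paper rolls stays within capacity, so 11 is optimal.

11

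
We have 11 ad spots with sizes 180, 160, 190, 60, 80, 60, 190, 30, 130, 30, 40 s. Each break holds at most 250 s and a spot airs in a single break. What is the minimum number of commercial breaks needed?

5

Total = 190 + 190 + 180 + 160 + 130 + 80 + 60 + 60 + 40 + 30 + 30 = 1150 s.
Lower bound: ⌈1150/250⌉ = 5 commercial breaks.
A packing using 5 commercial breaks:
  break 1: 190 + 60 = 250
  break 2: 190 + 60 = 250
  break 3: 180 + 40 + 30 = 250
  break 4: 160 + 80 = 240
  break 5: 130 + 30 = 160
This matches the lower bound, so 5 is optimal.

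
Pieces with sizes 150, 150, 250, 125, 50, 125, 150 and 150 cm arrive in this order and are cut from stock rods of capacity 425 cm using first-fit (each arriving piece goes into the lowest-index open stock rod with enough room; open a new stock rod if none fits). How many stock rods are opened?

  150 → stock rod 1 (new)  [load 150/425]
  150 → stock rod 1  [load 300/425]
  250 → stock rod 2 (new)  [load 250/425]
  125 → stock rod 1  [load 425/425]
  50 → stock rod 2  [load 300/425]
  125 → stock rod 2  [load 425/425]
  150 → stock rod 3 (new)  [load 150/425]
  150 → stock rod 3  [load 300/425]
3 stock rods opened.

3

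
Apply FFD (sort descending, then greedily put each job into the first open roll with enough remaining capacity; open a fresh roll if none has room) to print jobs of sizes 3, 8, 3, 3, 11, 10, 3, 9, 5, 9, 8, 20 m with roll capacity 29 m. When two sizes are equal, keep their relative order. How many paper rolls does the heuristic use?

Sorted descending: 20, 11, 10, 9, 9, 8, 8, 5, 3, 3, 3, 3.
  20 → roll 1 (new)  [load 20/29]
  11 → roll 2 (new)  [load 11/29]
  10 → roll 2  [load 21/29]
  9 → roll 1  [load 29/29]
  9 → roll 3 (new)  [load 9/29]
  8 → roll 2  [load 29/29]
  8 → roll 3  [load 17/29]
  5 → roll 3  [load 22/29]
  3 → roll 3  [load 25/29]
  3 → roll 3  [load 28/29]
  3 → roll 4 (new)  [load 3/29]
  3 → roll 4  [load 6/29]
4 paper rolls opened.

4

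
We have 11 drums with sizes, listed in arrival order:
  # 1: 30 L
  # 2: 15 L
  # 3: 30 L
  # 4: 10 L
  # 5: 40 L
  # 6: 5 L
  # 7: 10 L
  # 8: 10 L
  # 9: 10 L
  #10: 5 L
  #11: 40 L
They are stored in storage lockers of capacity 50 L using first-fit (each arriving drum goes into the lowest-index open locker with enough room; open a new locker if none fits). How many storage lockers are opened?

5

  30 → locker 1 (new)  [load 30/50]
  15 → locker 1  [load 45/50]
  30 → locker 2 (new)  [load 30/50]
  10 → locker 2  [load 40/50]
  40 → locker 3 (new)  [load 40/50]
  5 → locker 1  [load 50/50]
  10 → locker 2  [load 50/50]
  10 → locker 3  [load 50/50]
  10 → locker 4 (new)  [load 10/50]
  5 → locker 4  [load 15/50]
  40 → locker 5 (new)  [load 40/50]
5 storage lockers opened.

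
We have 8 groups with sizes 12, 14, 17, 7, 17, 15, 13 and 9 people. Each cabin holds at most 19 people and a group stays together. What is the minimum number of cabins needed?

Total = 17 + 17 + 15 + 14 + 13 + 12 + 9 + 7 = 104 people.
Lower bound: ⌈104/19⌉ = 6 cabins.
A packing using 7 cabins:
  cabin 1: 17 = 17
  cabin 2: 17 = 17
  cabin 3: 15 = 15
  cabin 4: 14 = 14
  cabin 5: 13 = 13
  cabin 6: 12 + 7 = 19
  cabin 7: 9 = 9
No arrangement into 6 cabins stays within capacity, so 7 is optimal.

7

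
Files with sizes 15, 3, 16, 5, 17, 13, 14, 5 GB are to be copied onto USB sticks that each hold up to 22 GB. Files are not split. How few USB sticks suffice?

5

Total = 17 + 16 + 15 + 14 + 13 + 5 + 5 + 3 = 88 GB.
Lower bound: ⌈88/22⌉ = 4 USB sticks.
Also, 5 files each exceed 11 GB, and no two of those can share a USB stick, so at least 5 USB sticks are needed.
A packing using 5 USB sticks:
  USB stick 1: 17 + 5 = 22
  USB stick 2: 16 + 5 = 21
  USB stick 3: 15 + 3 = 18
  USB stick 4: 14 = 14
  USB stick 5: 13 = 13
This matches the lower bound, so 5 is optimal.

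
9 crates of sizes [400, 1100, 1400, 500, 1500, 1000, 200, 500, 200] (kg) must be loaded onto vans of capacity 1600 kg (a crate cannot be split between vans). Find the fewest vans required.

Total = 1500 + 1400 + 1100 + 1000 + 500 + 500 + 400 + 200 + 200 = 6800 kg.
Lower bound: ⌈6800/1600⌉ = 5 vans.
A packing using 5 vans:
  van 1: 1500 = 1500
  van 2: 1400 + 200 = 1600
  van 3: 1100 + 500 = 1600
  van 4: 1000 + 500 = 1500
  van 5: 400 + 200 = 600
This matches the lower bound, so 5 is optimal.

5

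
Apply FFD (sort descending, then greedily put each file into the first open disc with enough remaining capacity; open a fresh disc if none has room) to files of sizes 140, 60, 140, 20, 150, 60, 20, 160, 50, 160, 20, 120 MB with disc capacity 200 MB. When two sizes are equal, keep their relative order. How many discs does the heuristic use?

Sorted descending: 160, 160, 150, 140, 140, 120, 60, 60, 50, 20, 20, 20.
  160 → disc 1 (new)  [load 160/200]
  160 → disc 2 (new)  [load 160/200]
  150 → disc 3 (new)  [load 150/200]
  140 → disc 4 (new)  [load 140/200]
  140 → disc 5 (new)  [load 140/200]
  120 → disc 6 (new)  [load 120/200]
  60 → disc 4  [load 200/200]
  60 → disc 5  [load 200/200]
  50 → disc 3  [load 200/200]
  20 → disc 1  [load 180/200]
  20 → disc 1  [load 200/200]
  20 → disc 2  [load 180/200]
6 discs opened.

6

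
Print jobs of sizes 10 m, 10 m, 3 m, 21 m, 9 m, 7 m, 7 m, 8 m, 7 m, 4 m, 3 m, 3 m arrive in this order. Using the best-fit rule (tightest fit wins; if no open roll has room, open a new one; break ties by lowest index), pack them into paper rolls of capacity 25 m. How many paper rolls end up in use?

4

  10 → roll 1 (new)  [load 10/25]
  10 → roll 1  [load 20/25]
  3 → roll 1  [load 23/25]
  21 → roll 2 (new)  [load 21/25]
  9 → roll 3 (new)  [load 9/25]
  7 → roll 3  [load 16/25]
  7 → roll 3  [load 23/25]
  8 → roll 4 (new)  [load 8/25]
  7 → roll 4  [load 15/25]
  4 → roll 2  [load 25/25]
  3 → roll 4  [load 18/25]
  3 → roll 4  [load 21/25]
4 paper rolls opened.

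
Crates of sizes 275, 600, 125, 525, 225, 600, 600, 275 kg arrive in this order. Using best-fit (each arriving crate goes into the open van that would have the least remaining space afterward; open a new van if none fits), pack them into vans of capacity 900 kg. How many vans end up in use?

4

  275 → van 1 (new)  [load 275/900]
  600 → van 1  [load 875/900]
  125 → van 2 (new)  [load 125/900]
  525 → van 2  [load 650/900]
  225 → van 2  [load 875/900]
  600 → van 3 (new)  [load 600/900]
  600 → van 4 (new)  [load 600/900]
  275 → van 3  [load 875/900]
4 vans opened.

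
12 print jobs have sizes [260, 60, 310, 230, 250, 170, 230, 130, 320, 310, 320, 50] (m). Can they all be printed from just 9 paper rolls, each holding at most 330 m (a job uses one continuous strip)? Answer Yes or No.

Yes

A valid assignment using 9 paper rolls:
  roll 1: 320 = 320
  roll 2: 320 = 320
  roll 3: 310 = 310
  roll 4: 310 = 310
  roll 5: 260 + 60 = 320
  roll 6: 250 + 50 = 300
  roll 7: 230 = 230
  roll 8: 230 = 230
  roll 9: 170 + 130 = 300
Every load is within 330 m, so 9 paper rolls suffice.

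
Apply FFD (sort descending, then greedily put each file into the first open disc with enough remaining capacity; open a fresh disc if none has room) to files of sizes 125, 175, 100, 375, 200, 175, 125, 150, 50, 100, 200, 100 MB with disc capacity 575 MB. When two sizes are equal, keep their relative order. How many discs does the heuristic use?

4

Sorted descending: 375, 200, 200, 175, 175, 150, 125, 125, 100, 100, 100, 50.
  375 → disc 1 (new)  [load 375/575]
  200 → disc 1  [load 575/575]
  200 → disc 2 (new)  [load 200/575]
  175 → disc 2  [load 375/575]
  175 → disc 2  [load 550/575]
  150 → disc 3 (new)  [load 150/575]
  125 → disc 3  [load 275/575]
  125 → disc 3  [load 400/575]
  100 → disc 3  [load 500/575]
  100 → disc 4 (new)  [load 100/575]
  100 → disc 4  [load 200/575]
  50 → disc 3  [load 550/575]
4 discs opened.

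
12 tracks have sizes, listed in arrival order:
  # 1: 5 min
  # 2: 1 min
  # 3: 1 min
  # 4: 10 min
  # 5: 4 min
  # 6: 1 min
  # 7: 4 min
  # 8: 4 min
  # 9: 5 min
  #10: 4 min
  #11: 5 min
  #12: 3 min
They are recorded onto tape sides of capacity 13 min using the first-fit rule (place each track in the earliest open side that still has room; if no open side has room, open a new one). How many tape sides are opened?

4

  5 → side 1 (new)  [load 5/13]
  1 → side 1  [load 6/13]
  1 → side 1  [load 7/13]
  10 → side 2 (new)  [load 10/13]
  4 → side 1  [load 11/13]
  1 → side 1  [load 12/13]
  4 → side 3 (new)  [load 4/13]
  4 → side 3  [load 8/13]
  5 → side 3  [load 13/13]
  4 → side 4 (new)  [load 4/13]
  5 → side 4  [load 9/13]
  3 → side 2  [load 13/13]
4 tape sides opened.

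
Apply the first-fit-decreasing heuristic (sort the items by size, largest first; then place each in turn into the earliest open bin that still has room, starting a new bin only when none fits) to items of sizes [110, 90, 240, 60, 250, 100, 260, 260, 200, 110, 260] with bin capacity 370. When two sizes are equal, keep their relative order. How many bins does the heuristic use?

6

Sorted descending: 260, 260, 260, 250, 240, 200, 110, 110, 100, 90, 60.
  260 → bin 1 (new)  [load 260/370]
  260 → bin 2 (new)  [load 260/370]
  260 → bin 3 (new)  [load 260/370]
  250 → bin 4 (new)  [load 250/370]
  240 → bin 5 (new)  [load 240/370]
  200 → bin 6 (new)  [load 200/370]
  110 → bin 1  [load 370/370]
  110 → bin 2  [load 370/370]
  100 → bin 3  [load 360/370]
  90 → bin 4  [load 340/370]
  60 → bin 5  [load 300/370]
6 bins opened.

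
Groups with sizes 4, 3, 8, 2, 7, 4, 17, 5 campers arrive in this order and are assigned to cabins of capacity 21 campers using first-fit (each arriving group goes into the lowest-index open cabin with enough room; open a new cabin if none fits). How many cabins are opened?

  4 → cabin 1 (new)  [load 4/21]
  3 → cabin 1  [load 7/21]
  8 → cabin 1  [load 15/21]
  2 → cabin 1  [load 17/21]
  7 → cabin 2 (new)  [load 7/21]
  4 → cabin 1  [load 21/21]
  17 → cabin 3 (new)  [load 17/21]
  5 → cabin 2  [load 12/21]
3 cabins opened.

3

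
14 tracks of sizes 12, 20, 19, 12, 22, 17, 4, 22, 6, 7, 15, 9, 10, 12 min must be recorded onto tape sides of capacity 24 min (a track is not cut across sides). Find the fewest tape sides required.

Total = 22 + 22 + 20 + 19 + 17 + 15 + 12 + 12 + 12 + 10 + 9 + 7 + 6 + 4 = 187 min.
Lower bound: ⌈187/24⌉ = 8 tape sides.
A packing using 9 tape sides:
  side 1: 22 = 22
  side 2: 22 = 22
  side 3: 20 + 4 = 24
  side 4: 19 = 19
  side 5: 17 + 7 = 24
  side 6: 15 + 9 = 24
  side 7: 12 + 12 = 24
  side 8: 12 + 10 = 22
  side 9: 6 = 6
No arrangement into 8 tape sides stays within capacity, so 9 is optimal.

9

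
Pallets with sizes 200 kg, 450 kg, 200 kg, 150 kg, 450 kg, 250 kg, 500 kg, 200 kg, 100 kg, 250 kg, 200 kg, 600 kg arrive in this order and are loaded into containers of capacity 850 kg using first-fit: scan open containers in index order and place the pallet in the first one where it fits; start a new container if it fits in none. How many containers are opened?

  200 → container 1 (new)  [load 200/850]
  450 → container 1  [load 650/850]
  200 → container 1  [load 850/850]
  150 → container 2 (new)  [load 150/850]
  450 → container 2  [load 600/850]
  250 → container 2  [load 850/850]
  500 → container 3 (new)  [load 500/850]
  200 → container 3  [load 700/850]
  100 → container 3  [load 800/850]
  250 → container 4 (new)  [load 250/850]
  200 → container 4  [load 450/850]
  600 → container 5 (new)  [load 600/850]
5 containers opened.

5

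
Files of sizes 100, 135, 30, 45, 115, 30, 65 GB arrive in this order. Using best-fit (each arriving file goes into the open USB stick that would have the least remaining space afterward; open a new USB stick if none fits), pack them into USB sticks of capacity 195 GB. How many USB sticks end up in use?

3

  100 → USB stick 1 (new)  [load 100/195]
  135 → USB stick 2 (new)  [load 135/195]
  30 → USB stick 2  [load 165/195]
  45 → USB stick 1  [load 145/195]
  115 → USB stick 3 (new)  [load 115/195]
  30 → USB stick 2  [load 195/195]
  65 → USB stick 3  [load 180/195]
3 USB sticks opened.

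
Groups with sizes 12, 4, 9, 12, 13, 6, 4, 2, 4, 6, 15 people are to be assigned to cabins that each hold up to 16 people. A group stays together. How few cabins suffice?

Total = 15 + 13 + 12 + 12 + 9 + 6 + 6 + 4 + 4 + 4 + 2 = 87 people.
Lower bound: ⌈87/16⌉ = 6 cabins.
A packing using 6 cabins:
  cabin 1: 15 = 15
  cabin 2: 13 + 2 = 15
  cabin 3: 12 + 4 = 16
  cabin 4: 12 + 4 = 16
  cabin 5: 9 + 6 = 15
  cabin 6: 6 + 4 = 10
This matches the lower bound, so 6 is optimal.

6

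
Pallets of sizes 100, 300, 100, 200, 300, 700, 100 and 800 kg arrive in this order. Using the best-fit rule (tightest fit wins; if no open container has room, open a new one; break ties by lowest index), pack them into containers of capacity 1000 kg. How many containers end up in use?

  100 → container 1 (new)  [load 100/1000]
  300 → container 1  [load 400/1000]
  100 → container 1  [load 500/1000]
  200 → container 1  [load 700/1000]
  300 → container 1  [load 1000/1000]
  700 → container 2 (new)  [load 700/1000]
  100 → container 2  [load 800/1000]
  800 → container 3 (new)  [load 800/1000]
3 containers opened.

3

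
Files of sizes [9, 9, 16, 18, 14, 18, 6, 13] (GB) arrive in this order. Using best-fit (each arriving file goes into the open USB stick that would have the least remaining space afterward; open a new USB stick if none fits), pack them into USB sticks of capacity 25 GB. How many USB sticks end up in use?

6

  9 → USB stick 1 (new)  [load 9/25]
  9 → USB stick 1  [load 18/25]
  16 → USB stick 2 (new)  [load 16/25]
  18 → USB stick 3 (new)  [load 18/25]
  14 → USB stick 4 (new)  [load 14/25]
  18 → USB stick 5 (new)  [load 18/25]
  6 → USB stick 1  [load 24/25]
  13 → USB stick 6 (new)  [load 13/25]
6 USB sticks opened.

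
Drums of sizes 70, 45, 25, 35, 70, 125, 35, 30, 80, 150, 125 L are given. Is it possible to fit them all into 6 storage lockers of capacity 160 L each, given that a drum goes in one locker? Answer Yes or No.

Yes

A valid assignment using 6 storage lockers:
  locker 1: 150 = 150
  locker 2: 125 + 35 = 160
  locker 3: 125 + 35 = 160
  locker 4: 80 + 70 = 150
  locker 5: 70 + 45 + 30 = 145
  locker 6: 25 = 25
Every load is within 160 L, so 6 storage lockers suffice.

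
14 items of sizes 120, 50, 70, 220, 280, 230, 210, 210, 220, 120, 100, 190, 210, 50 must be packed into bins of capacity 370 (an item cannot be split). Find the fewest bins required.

Total = 280 + 230 + 220 + 220 + 210 + 210 + 210 + 190 + 120 + 120 + 100 + 70 + 50 + 50 = 2280.
Lower bound: ⌈2280/370⌉ = 7 bins.
Also, 8 items each exceed 185, and no two of those can share a bin, so at least 8 bins are needed.
A packing using 8 bins:
  bin 1: 280 + 70 = 350
  bin 2: 230 + 120 = 350
  bin 3: 220 + 120 = 340
  bin 4: 220 + 100 + 50 = 370
  bin 5: 210 + 50 = 260
  bin 6: 210 = 210
  bin 7: 210 = 210
  bin 8: 190 = 190
This matches the lower bound, so 8 is optimal.

8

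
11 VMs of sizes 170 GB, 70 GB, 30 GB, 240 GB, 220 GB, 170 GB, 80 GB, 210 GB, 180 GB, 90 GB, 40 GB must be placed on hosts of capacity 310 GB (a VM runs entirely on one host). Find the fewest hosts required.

Total = 240 + 220 + 210 + 180 + 170 + 170 + 90 + 80 + 70 + 40 + 30 = 1500 GB.
Lower bound: ⌈1500/310⌉ = 5 hosts.
Also, 6 VMs each exceed 155 GB, and no two of those can share a host, so at least 6 hosts are needed.
A packing using 6 hosts:
  host 1: 240 + 70 = 310
  host 2: 220 + 90 = 310
  host 3: 210 + 80 = 290
  host 4: 180 + 40 + 30 = 250
  host 5: 170 = 170
  host 6: 170 = 170
This matches the lower bound, so 6 is optimal.

6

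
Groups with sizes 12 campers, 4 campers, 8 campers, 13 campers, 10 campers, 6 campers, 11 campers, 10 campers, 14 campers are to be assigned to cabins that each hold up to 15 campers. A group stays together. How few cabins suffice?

7

Total = 14 + 13 + 12 + 11 + 10 + 10 + 8 + 6 + 4 = 88 campers.
Lower bound: ⌈88/15⌉ = 6 cabins.
Also, 7 groups each exceed 15/2 campers, and no two of those can share a cabin, so at least 7 cabins are needed.
A packing using 7 cabins:
  cabin 1: 14 = 14
  cabin 2: 13 = 13
  cabin 3: 12 = 12
  cabin 4: 11 + 4 = 15
  cabin 5: 10 = 10
  cabin 6: 10 = 10
  cabin 7: 8 + 6 = 14
This matches the lower bound, so 7 is optimal.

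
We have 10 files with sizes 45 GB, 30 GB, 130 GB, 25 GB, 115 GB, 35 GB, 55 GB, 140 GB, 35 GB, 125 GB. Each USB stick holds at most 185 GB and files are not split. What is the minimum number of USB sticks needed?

Total = 140 + 130 + 125 + 115 + 55 + 45 + 35 + 35 + 30 + 25 = 735 GB.
Lower bound: ⌈735/185⌉ = 4 USB sticks.
A packing using 4 USB sticks:
  USB stick 1: 140 + 45 = 185
  USB stick 2: 130 + 55 = 185
  USB stick 3: 125 + 35 + 25 = 185
  USB stick 4: 115 + 35 + 30 = 180
This matches the lower bound, so 4 is optimal.

4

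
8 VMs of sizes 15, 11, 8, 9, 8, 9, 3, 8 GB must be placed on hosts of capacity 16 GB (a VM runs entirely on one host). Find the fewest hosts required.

Total = 15 + 11 + 9 + 9 + 8 + 8 + 8 + 3 = 71 GB.
Lower bound: ⌈71/16⌉ = 5 hosts.
A packing using 6 hosts:
  host 1: 15 = 15
  host 2: 11 + 3 = 14
  host 3: 9 = 9
  host 4: 9 = 9
  host 5: 8 + 8 = 16
  host 6: 8 = 8
No arrangement into 5 hosts stays within capacity, so 6 is optimal.

6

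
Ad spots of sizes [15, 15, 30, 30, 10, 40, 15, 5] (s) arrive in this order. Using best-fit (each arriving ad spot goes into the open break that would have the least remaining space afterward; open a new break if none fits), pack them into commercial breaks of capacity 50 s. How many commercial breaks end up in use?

4

  15 → break 1 (new)  [load 15/50]
  15 → break 1  [load 30/50]
  30 → break 2 (new)  [load 30/50]
  30 → break 3 (new)  [load 30/50]
  10 → break 1  [load 40/50]
  40 → break 4 (new)  [load 40/50]
  15 → break 2  [load 45/50]
  5 → break 2  [load 50/50]
4 commercial breaks opened.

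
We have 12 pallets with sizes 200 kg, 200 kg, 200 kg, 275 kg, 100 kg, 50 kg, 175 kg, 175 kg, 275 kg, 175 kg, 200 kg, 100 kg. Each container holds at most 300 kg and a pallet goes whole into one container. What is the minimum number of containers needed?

9

Total = 275 + 275 + 200 + 200 + 200 + 200 + 175 + 175 + 175 + 100 + 100 + 50 = 2125 kg.
Lower bound: ⌈2125/300⌉ = 8 containers.
Also, 9 pallets each exceed 150 kg, and no two of those can share a container, so at least 9 containers are needed.
A packing using 9 containers:
  container 1: 275 = 275
  container 2: 275 = 275
  container 3: 200 + 100 = 300
  container 4: 200 + 100 = 300
  container 5: 200 + 50 = 250
  container 6: 200 = 200
  container 7: 175 = 175
  container 8: 175 = 175
  container 9: 175 = 175
This matches the lower bound, so 9 is optimal.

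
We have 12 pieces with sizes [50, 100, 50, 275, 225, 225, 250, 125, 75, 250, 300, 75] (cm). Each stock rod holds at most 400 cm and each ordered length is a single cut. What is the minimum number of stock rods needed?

6

Total = 300 + 275 + 250 + 250 + 225 + 225 + 125 + 100 + 75 + 75 + 50 + 50 = 2000 cm.
Lower bound: ⌈2000/400⌉ = 5 stock rods.
Also, 6 pieces each exceed 200 cm, and no two of those can share a stock rod, so at least 6 stock rods are needed.
A packing using 6 stock rods:
  stock rod 1: 300 + 100 = 400
  stock rod 2: 275 + 125 = 400
  stock rod 3: 250 + 75 + 75 = 400
  stock rod 4: 250 + 50 + 50 = 350
  stock rod 5: 225 = 225
  stock rod 6: 225 = 225
This matches the lower bound, so 6 is optimal.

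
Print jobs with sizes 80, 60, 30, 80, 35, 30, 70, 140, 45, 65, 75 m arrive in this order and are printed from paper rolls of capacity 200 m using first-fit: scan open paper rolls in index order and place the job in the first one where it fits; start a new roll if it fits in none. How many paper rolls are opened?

  80 → roll 1 (new)  [load 80/200]
  60 → roll 1  [load 140/200]
  30 → roll 1  [load 170/200]
  80 → roll 2 (new)  [load 80/200]
  35 → roll 2  [load 115/200]
  30 → roll 1  [load 200/200]
  70 → roll 2  [load 185/200]
  140 → roll 3 (new)  [load 140/200]
  45 → roll 3  [load 185/200]
  65 → roll 4 (new)  [load 65/200]
  75 → roll 4  [load 140/200]
4 paper rolls opened.

4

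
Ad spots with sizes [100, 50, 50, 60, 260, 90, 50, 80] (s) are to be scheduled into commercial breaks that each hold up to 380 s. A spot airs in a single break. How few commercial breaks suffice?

Total = 260 + 100 + 90 + 80 + 60 + 50 + 50 + 50 = 740 s.
Lower bound: ⌈740/380⌉ = 2 commercial breaks.
A packing using 2 commercial breaks:
  break 1: 260 + 100 = 360
  break 2: 90 + 80 + 60 + 50 + 50 + 50 = 380
This matches the lower bound, so 2 is optimal.

2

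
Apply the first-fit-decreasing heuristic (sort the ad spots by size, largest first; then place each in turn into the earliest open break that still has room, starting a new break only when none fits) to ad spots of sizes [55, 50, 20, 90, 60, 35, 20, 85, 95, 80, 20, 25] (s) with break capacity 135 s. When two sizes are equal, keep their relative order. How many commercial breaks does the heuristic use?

5

Sorted descending: 95, 90, 85, 80, 60, 55, 50, 35, 25, 20, 20, 20.
  95 → break 1 (new)  [load 95/135]
  90 → break 2 (new)  [load 90/135]
  85 → break 3 (new)  [load 85/135]
  80 → break 4 (new)  [load 80/135]
  60 → break 5 (new)  [load 60/135]
  55 → break 4  [load 135/135]
  50 → break 3  [load 135/135]
  35 → break 1  [load 130/135]
  25 → break 2  [load 115/135]
  20 → break 2  [load 135/135]
  20 → break 5  [load 80/135]
  20 → break 5  [load 100/135]
5 commercial breaks opened.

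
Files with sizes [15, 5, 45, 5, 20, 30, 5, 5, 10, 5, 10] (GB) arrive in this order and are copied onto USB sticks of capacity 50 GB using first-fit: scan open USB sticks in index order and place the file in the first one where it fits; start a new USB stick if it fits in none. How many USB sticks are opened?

4

  15 → USB stick 1 (new)  [load 15/50]
  5 → USB stick 1  [load 20/50]
  45 → USB stick 2 (new)  [load 45/50]
  5 → USB stick 1  [load 25/50]
  20 → USB stick 1  [load 45/50]
  30 → USB stick 3 (new)  [load 30/50]
  5 → USB stick 1  [load 50/50]
  5 → USB stick 2  [load 50/50]
  10 → USB stick 3  [load 40/50]
  5 → USB stick 3  [load 45/50]
  10 → USB stick 4 (new)  [load 10/50]
4 USB sticks opened.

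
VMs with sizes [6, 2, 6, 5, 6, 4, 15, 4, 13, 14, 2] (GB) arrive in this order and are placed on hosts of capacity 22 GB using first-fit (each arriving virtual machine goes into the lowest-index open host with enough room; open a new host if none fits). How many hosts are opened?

  6 → host 1 (new)  [load 6/22]
  2 → host 1  [load 8/22]
  6 → host 1  [load 14/22]
  5 → host 1  [load 19/22]
  6 → host 2 (new)  [load 6/22]
  4 → host 2  [load 10/22]
  15 → host 3 (new)  [load 15/22]
  4 → host 2  [load 14/22]
  13 → host 4 (new)  [load 13/22]
  14 → host 5 (new)  [load 14/22]
  2 → host 1  [load 21/22]
5 hosts opened.

5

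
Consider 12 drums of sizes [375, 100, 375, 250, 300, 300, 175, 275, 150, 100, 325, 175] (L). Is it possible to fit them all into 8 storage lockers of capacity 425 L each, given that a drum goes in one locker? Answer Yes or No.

Yes

A valid assignment using 8 storage lockers:
  locker 1: 375 = 375
  locker 2: 375 = 375
  locker 3: 325 + 100 = 425
  locker 4: 300 + 100 = 400
  locker 5: 300 = 300
  locker 6: 275 + 150 = 425
  locker 7: 250 + 175 = 425
  locker 8: 175 = 175
Every load is within 425 L, so 8 storage lockers suffice.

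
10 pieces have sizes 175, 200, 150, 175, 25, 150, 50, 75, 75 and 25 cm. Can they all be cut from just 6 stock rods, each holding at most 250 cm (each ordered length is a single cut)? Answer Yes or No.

Yes

A valid assignment using 5 stock rods:
  stock rod 1: 200 + 50 = 250
  stock rod 2: 175 + 75 = 250
  stock rod 3: 175 + 75 = 250
  stock rod 4: 150 + 25 + 25 = 200
  stock rod 5: 150 = 150
That uses only 5 ≤ 6, so 6 stock rods are enough.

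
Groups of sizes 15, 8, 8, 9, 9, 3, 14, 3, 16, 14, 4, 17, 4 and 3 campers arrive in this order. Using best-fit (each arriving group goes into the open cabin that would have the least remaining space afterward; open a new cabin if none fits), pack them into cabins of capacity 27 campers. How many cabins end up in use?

  15 → cabin 1 (new)  [load 15/27]
  8 → cabin 1  [load 23/27]
  8 → cabin 2 (new)  [load 8/27]
  9 → cabin 2  [load 17/27]
  9 → cabin 2  [load 26/27]
  3 → cabin 1  [load 26/27]
  14 → cabin 3 (new)  [load 14/27]
  3 → cabin 3  [load 17/27]
  16 → cabin 4 (new)  [load 16/27]
  14 → cabin 5 (new)  [load 14/27]
  4 → cabin 3  [load 21/27]
  17 → cabin 6 (new)  [load 17/27]
  4 → cabin 3  [load 25/27]
  3 → cabin 6  [load 20/27]
6 cabins opened.

6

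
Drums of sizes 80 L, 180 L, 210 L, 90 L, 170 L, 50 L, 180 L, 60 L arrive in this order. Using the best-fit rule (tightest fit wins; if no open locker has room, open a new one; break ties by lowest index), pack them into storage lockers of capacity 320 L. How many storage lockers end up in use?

4

  80 → locker 1 (new)  [load 80/320]
  180 → locker 1  [load 260/320]
  210 → locker 2 (new)  [load 210/320]
  90 → locker 2  [load 300/320]
  170 → locker 3 (new)  [load 170/320]
  50 → locker 1  [load 310/320]
  180 → locker 4 (new)  [load 180/320]
  60 → locker 4  [load 240/320]
4 storage lockers opened.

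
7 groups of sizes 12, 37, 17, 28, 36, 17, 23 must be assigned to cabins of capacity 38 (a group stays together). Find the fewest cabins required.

5

Total = 37 + 36 + 28 + 23 + 17 + 17 + 12 = 170.
Lower bound: ⌈170/38⌉ = 5 cabins.
A packing using 5 cabins:
  cabin 1: 37 = 37
  cabin 2: 36 = 36
  cabin 3: 28 = 28
  cabin 4: 23 + 12 = 35
  cabin 5: 17 + 17 = 34
This matches the lower bound, so 5 is optimal.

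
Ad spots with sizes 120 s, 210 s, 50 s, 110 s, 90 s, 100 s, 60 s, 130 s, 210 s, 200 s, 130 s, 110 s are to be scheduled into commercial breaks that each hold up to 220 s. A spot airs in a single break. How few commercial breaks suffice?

Total = 210 + 210 + 200 + 130 + 130 + 120 + 110 + 110 + 100 + 90 + 60 + 50 = 1520 s.
Lower bound: ⌈1520/220⌉ = 7 commercial breaks.
A packing using 8 commercial breaks:
  break 1: 210 = 210
  break 2: 210 = 210
  break 3: 200 = 200
  break 4: 130 + 90 = 220
  break 5: 130 + 60 = 190
  break 6: 120 + 100 = 220
  break 7: 110 + 110 = 220
  break 8: 50 = 50
No arrangement into 7 commercial breaks stays within capacity, so 8 is optimal.

8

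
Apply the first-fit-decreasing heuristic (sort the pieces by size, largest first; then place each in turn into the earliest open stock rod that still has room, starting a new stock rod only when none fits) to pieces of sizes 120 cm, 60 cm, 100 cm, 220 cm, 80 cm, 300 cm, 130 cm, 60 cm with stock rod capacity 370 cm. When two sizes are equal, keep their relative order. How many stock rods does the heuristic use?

3

Sorted descending: 300, 220, 130, 120, 100, 80, 60, 60.
  300 → stock rod 1 (new)  [load 300/370]
  220 → stock rod 2 (new)  [load 220/370]
  130 → stock rod 2  [load 350/370]
  120 → stock rod 3 (new)  [load 120/370]
  100 → stock rod 3  [load 220/370]
  80 → stock rod 3  [load 300/370]
  60 → stock rod 1  [load 360/370]
  60 → stock rod 3  [load 360/370]
3 stock rods opened.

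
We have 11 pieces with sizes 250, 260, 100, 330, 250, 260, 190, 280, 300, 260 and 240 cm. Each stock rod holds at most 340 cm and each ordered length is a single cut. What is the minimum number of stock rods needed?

10

Total = 330 + 300 + 280 + 260 + 260 + 260 + 250 + 250 + 240 + 190 + 100 = 2720 cm.
Lower bound: ⌈2720/340⌉ = 8 stock rods.
Also, 10 pieces each exceed 170 cm, and no two of those can share a stock rod, so at least 10 stock rods are needed.
A packing using 10 stock rods:
  stock rod 1: 330 = 330
  stock rod 2: 300 = 300
  stock rod 3: 280 = 280
  stock rod 4: 260 = 260
  stock rod 5: 260 = 260
  stock rod 6: 260 = 260
  stock rod 7: 250 = 250
  stock rod 8: 250 = 250
  stock rod 9: 240 + 100 = 340
  stock rod 10: 190 = 190
This matches the lower bound, so 10 is optimal.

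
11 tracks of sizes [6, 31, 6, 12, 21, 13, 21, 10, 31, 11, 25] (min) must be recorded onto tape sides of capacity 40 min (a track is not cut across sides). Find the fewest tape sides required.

6

Total = 31 + 31 + 25 + 21 + 21 + 13 + 12 + 11 + 10 + 6 + 6 = 187 min.
Lower bound: ⌈187/40⌉ = 5 tape sides.
A packing using 6 tape sides:
  side 1: 31 + 6 = 37
  side 2: 31 + 6 = 37
  side 3: 25 + 13 = 38
  side 4: 21 + 12 = 33
  side 5: 21 + 11 = 32
  side 6: 10 = 10
No arrangement into 5 tape sides stays within capacity, so 6 is optimal.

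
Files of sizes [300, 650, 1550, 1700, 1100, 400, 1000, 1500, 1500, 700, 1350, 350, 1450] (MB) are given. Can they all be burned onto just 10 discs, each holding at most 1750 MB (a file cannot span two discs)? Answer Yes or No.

Yes

A valid assignment using 9 discs:
  disc 1: 1700 = 1700
  disc 2: 1550 = 1550
  disc 3: 1500 = 1500
  disc 4: 1500 = 1500
  disc 5: 1450 + 300 = 1750
  disc 6: 1350 + 400 = 1750
  disc 7: 1100 + 650 = 1750
  disc 8: 1000 + 700 = 1700
  disc 9: 350 = 350
That uses only 9 ≤ 10, so 10 discs are enough.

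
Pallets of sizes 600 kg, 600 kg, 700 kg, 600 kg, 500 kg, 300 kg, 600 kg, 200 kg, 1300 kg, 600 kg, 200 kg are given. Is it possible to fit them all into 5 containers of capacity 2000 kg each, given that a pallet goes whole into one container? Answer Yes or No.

Yes

A valid assignment using 4 containers:
  container 1: 1300 + 700 = 2000
  container 2: 600 + 600 + 600 + 200 = 2000
  container 3: 600 + 600 + 500 + 300 = 2000
  container 4: 200 = 200
That uses only 4 ≤ 5, so 5 containers are enough.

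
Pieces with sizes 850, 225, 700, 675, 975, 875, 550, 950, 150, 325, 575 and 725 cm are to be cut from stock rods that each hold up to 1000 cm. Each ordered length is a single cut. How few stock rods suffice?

9

Total = 975 + 950 + 875 + 850 + 725 + 700 + 675 + 575 + 550 + 325 + 225 + 150 = 7575 cm.
Lower bound: ⌈7575/1000⌉ = 8 stock rods.
Also, 9 pieces each exceed 500 cm, and no two of those can share a stock rod, so at least 9 stock rods are needed.
A packing using 9 stock rods:
  stock rod 1: 975 = 975
  stock rod 2: 950 = 950
  stock rod 3: 875 = 875
  stock rod 4: 850 + 150 = 1000
  stock rod 5: 725 + 225 = 950
  stock rod 6: 700 = 700
  stock rod 7: 675 + 325 = 1000
  stock rod 8: 575 = 575
  stock rod 9: 550 = 550
This matches the lower bound, so 9 is optimal.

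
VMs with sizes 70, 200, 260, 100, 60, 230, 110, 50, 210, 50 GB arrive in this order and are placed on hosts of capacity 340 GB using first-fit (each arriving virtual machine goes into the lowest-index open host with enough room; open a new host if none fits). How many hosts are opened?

5

  70 → host 1 (new)  [load 70/340]
  200 → host 1  [load 270/340]
  260 → host 2 (new)  [load 260/340]
  100 → host 3 (new)  [load 100/340]
  60 → host 1  [load 330/340]
  230 → host 3  [load 330/340]
  110 → host 4 (new)  [load 110/340]
  50 → host 2  [load 310/340]
  210 → host 4  [load 320/340]
  50 → host 5 (new)  [load 50/340]
5 hosts opened.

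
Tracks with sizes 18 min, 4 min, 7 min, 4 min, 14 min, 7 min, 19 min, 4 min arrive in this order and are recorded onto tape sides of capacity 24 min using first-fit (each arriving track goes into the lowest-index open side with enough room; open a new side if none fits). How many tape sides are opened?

  18 → side 1 (new)  [load 18/24]
  4 → side 1  [load 22/24]
  7 → side 2 (new)  [load 7/24]
  4 → side 2  [load 11/24]
  14 → side 3 (new)  [load 14/24]
  7 → side 2  [load 18/24]
  19 → side 4 (new)  [load 19/24]
  4 → side 2  [load 22/24]
4 tape sides opened.

4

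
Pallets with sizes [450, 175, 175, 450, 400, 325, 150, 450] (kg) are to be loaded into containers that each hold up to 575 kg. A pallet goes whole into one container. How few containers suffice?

Total = 450 + 450 + 450 + 400 + 325 + 175 + 175 + 150 = 2575 kg.
Lower bound: ⌈2575/575⌉ = 5 containers.
A packing using 6 containers:
  container 1: 450 = 450
  container 2: 450 = 450
  container 3: 450 = 450
  container 4: 400 + 175 = 575
  container 5: 325 + 175 = 500
  container 6: 150 = 150
No arrangement into 5 containers stays within capacity, so 6 is optimal.

6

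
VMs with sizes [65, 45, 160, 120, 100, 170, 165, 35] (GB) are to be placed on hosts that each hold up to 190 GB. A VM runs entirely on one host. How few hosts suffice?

5

Total = 170 + 165 + 160 + 120 + 100 + 65 + 45 + 35 = 860 GB.
Lower bound: ⌈860/190⌉ = 5 hosts.
A packing using 5 hosts:
  host 1: 170 = 170
  host 2: 165 = 165
  host 3: 160 = 160
  host 4: 120 + 65 = 185
  host 5: 100 + 45 + 35 = 180
This matches the lower bound, so 5 is optimal.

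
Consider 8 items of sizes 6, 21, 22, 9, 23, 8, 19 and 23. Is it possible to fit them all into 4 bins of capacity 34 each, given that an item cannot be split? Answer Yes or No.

Total = 131; ⌈131/34⌉ = 4.
5 items each exceed half the capacity and cannot share a bin, forcing at least 5 bins.
At least 5 bins are required, but only 4 are allowed.

No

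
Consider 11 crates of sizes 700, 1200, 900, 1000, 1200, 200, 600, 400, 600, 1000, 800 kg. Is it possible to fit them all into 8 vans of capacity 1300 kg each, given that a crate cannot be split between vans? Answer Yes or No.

Yes

A valid assignment using 8 vans:
  van 1: 1200 = 1200
  van 2: 1200 = 1200
  van 3: 1000 + 200 = 1200
  van 4: 1000 = 1000
  van 5: 900 + 400 = 1300
  van 6: 800 = 800
  van 7: 700 + 600 = 1300
  van 8: 600 = 600
Every load is within 1300 kg, so 8 vans suffice.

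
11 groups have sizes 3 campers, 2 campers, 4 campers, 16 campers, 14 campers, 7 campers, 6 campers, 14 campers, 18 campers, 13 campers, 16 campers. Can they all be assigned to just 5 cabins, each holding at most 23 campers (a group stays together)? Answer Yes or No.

Total = 113 campers; ⌈113/23⌉ = 5.
6 groups each exceed half the capacity and cannot share a cabin, forcing at least 6 cabins.
At least 6 cabins are required, but only 5 are allowed.

No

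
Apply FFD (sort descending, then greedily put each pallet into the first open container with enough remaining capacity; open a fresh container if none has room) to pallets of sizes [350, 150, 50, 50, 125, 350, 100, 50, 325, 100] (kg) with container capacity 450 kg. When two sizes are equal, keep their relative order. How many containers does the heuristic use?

Sorted descending: 350, 350, 325, 150, 125, 100, 100, 50, 50, 50.
  350 → container 1 (new)  [load 350/450]
  350 → container 2 (new)  [load 350/450]
  325 → container 3 (new)  [load 325/450]
  150 → container 4 (new)  [load 150/450]
  125 → container 3  [load 450/450]
  100 → container 1  [load 450/450]
  100 → container 2  [load 450/450]
  50 → container 4  [load 200/450]
  50 → container 4  [load 250/450]
  50 → container 4  [load 300/450]
4 containers opened.

4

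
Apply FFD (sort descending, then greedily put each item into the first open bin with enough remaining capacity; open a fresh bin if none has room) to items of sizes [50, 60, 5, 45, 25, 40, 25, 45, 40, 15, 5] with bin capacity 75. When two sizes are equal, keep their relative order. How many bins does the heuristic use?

6

Sorted descending: 60, 50, 45, 45, 40, 40, 25, 25, 15, 5, 5.
  60 → bin 1 (new)  [load 60/75]
  50 → bin 2 (new)  [load 50/75]
  45 → bin 3 (new)  [load 45/75]
  45 → bin 4 (new)  [load 45/75]
  40 → bin 5 (new)  [load 40/75]
  40 → bin 6 (new)  [load 40/75]
  25 → bin 2  [load 75/75]
  25 → bin 3  [load 70/75]
  15 → bin 1  [load 75/75]
  5 → bin 3  [load 75/75]
  5 → bin 4  [load 50/75]
6 bins opened.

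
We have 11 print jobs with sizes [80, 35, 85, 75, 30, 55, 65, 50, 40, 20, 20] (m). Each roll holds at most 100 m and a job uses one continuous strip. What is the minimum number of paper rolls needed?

Total = 85 + 80 + 75 + 65 + 55 + 50 + 40 + 35 + 30 + 20 + 20 = 555 m.
Lower bound: ⌈555/100⌉ = 6 paper rolls.
A packing using 6 paper rolls:
  roll 1: 85 = 85
  roll 2: 80 + 20 = 100
  roll 3: 75 + 20 = 95
  roll 4: 65 + 35 = 100
  roll 5: 55 + 40 = 95
  roll 6: 50 + 30 = 80
This matches the lower bound, so 6 is optimal.

6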